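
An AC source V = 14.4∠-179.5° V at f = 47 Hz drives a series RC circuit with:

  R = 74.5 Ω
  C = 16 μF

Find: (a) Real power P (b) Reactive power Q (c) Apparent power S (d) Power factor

Step 1 — Angular frequency: ω = 2π·f = 2π·47 = 295.3 rad/s.
Step 2 — Component impedances:
  R: Z = R = 74.5 Ω
  C: Z = 1/(jωC) = -j/(ω·C) = 0 - j211.6 Ω
Step 3 — Series combination: Z_total = R + C = 74.5 - j211.6 Ω = 224.4∠-70.6° Ω.
Step 4 — Source phasor: V = 14.4∠-179.5° V = -14.4 - j0.1257 V.
Step 5 — Current: I = V / Z = -0.02078 - j0.06072 A = 0.06418∠-108.9° A.
Step 6 — Complex power: S = V·I* = 0.3069 - j0.8717 VA.
Step 7 — Real power: P = Re(S) = 0.3069 W.
Step 8 — Reactive power: Q = Im(S) = -0.8717 VAR.
Step 9 — Apparent power: |S| = 0.9242 VA.
Step 10 — Power factor: PF = P/|S| = 0.332 (leading).

(a) P = 0.3069 W  (b) Q = -0.8717 VAR  (c) S = 0.9242 VA  (d) PF = 0.332 (leading)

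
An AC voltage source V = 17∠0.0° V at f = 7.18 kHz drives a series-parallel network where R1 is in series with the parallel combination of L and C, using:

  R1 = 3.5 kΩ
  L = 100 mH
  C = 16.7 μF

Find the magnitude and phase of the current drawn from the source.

Step 1 — Angular frequency: ω = 2π·f = 2π·7180 = 4.511e+04 rad/s.
Step 2 — Component impedances:
  R1: Z = R = 3500 Ω
  L: Z = jωL = j·4.511e+04·0.1 = 0 + j4511 Ω
  C: Z = 1/(jωC) = -j/(ω·C) = 0 - j1.327 Ω
Step 3 — Parallel branch: L || C = 1/(1/L + 1/C) = 0 - j1.328 Ω.
Step 4 — Series with R1: Z_total = R1 + (L || C) = 3500 - j1.328 Ω = 3500∠-0.0° Ω.
Step 5 — Source phasor: V = 17∠0.0° V = 17 V.
Step 6 — Ohm's law: I = V / Z_total = (17) / (3500 - j1.328) = 0.004857 + j1.843e-06 A.
Step 7 — Convert to polar: |I| = 0.004857 A, ∠I = 0.0°.

I = 0.004857∠0.0° A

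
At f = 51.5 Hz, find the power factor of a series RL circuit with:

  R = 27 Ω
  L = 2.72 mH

Step 1 — Angular frequency: ω = 2π·f = 2π·51.5 = 323.6 rad/s.
Step 2 — Component impedances:
  R: Z = R = 27 Ω
  L: Z = jωL = j·323.6·0.00272 = 0 + j0.8801 Ω
Step 3 — Series combination: Z_total = R + L = 27 + j0.8801 Ω = 27.01∠1.9° Ω.
Step 4 — Power factor: PF = cos(φ) = Re(Z)/|Z| = 27/27.014 = 0.9995.
Step 5 — Type: Im(Z) = 0.8801 ⇒ lagging (phase φ = 1.9°).

PF = 0.9995 (lagging, φ = 1.9°)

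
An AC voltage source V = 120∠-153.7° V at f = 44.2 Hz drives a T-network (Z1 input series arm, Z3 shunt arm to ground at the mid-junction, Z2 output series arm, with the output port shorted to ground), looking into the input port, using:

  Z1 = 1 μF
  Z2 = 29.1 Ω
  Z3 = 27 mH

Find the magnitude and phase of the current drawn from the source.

Step 1 — Angular frequency: ω = 2π·f = 2π·44.2 = 277.7 rad/s.
Step 2 — Component impedances:
  Z1: Z = 1/(jωC) = -j/(ω·C) = 0 - j3601 Ω
  Z2: Z = R = 29.1 Ω
  Z3: Z = jωL = j·277.7·0.027 = 0 + j7.498 Ω
Step 3 — With the output port shorted to ground, the output series arm Z2 runs from the junction to ground; the shunt arm Z3 also runs from the junction to ground. They appear in parallel: Z3 || Z2 = 1.812 + j7.031 Ω.
Step 4 — Series with input arm Z1: Z_in = Z1 + (Z3 || Z2) = 1.812 - j3594 Ω = 3594∠-90.0° Ω.
Step 5 — Source phasor: V = 120∠-153.7° V = -107.6 - j53.17 V.
Step 6 — Ohm's law: I = V / Z_total = (-107.6 - j53.17) / (1.812 - j3594) = 0.01478 - j0.02994 A.
Step 7 — Convert to polar: |I| = 0.03339 A, ∠I = -63.7°.

I = 0.03339∠-63.7° A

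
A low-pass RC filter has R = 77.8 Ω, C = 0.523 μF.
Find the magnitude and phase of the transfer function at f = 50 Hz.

Step 1 — Angular frequency: ω = 2π·50 = 314.2 rad/s.
Step 2 — Transfer function: H(jω) = 1/(1 + jωRC).
Step 3 — Denominator: 1 + jωRC = 1 + j·314.2·77.8·5.23e-07 = 1 + j0.01278.
Step 4 — H = 0.9998 - j0.01278.
Step 5 — Magnitude: |H| = 0.9999 (-0.0 dB); phase: φ = -0.7°.

|H| = 0.9999 (-0.0 dB), φ = -0.7°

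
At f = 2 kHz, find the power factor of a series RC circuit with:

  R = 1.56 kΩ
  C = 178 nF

Step 1 — Angular frequency: ω = 2π·f = 2π·2000 = 1.257e+04 rad/s.
Step 2 — Component impedances:
  R: Z = R = 1560 Ω
  C: Z = 1/(jωC) = -j/(ω·C) = 0 - j447.1 Ω
Step 3 — Series combination: Z_total = R + C = 1560 - j447.1 Ω = 1623∠-16.0° Ω.
Step 4 — Power factor: PF = cos(φ) = Re(Z)/|Z| = 1560/1622.8 = 0.9613.
Step 5 — Type: Im(Z) = -447.1 ⇒ leading (phase φ = -16.0°).

PF = 0.9613 (leading, φ = -16.0°)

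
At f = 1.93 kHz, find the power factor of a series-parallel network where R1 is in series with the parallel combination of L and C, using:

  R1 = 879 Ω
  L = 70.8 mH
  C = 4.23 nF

Step 1 — Angular frequency: ω = 2π·f = 2π·1930 = 1.213e+04 rad/s.
Step 2 — Component impedances:
  R1: Z = R = 879 Ω
  L: Z = jωL = j·1.213e+04·0.0708 = 0 + j858.6 Ω
  C: Z = 1/(jωC) = -j/(ω·C) = 0 - j1.949e+04 Ω
Step 3 — Parallel branch: L || C = 1/(1/L + 1/C) = 0 + j898.1 Ω.
Step 4 — Series with R1: Z_total = R1 + (L || C) = 879 + j898.1 Ω = 1257∠45.6° Ω.
Step 5 — Power factor: PF = cos(φ) = Re(Z)/|Z| = 879/1256.7 = 0.6995.
Step 6 — Type: Im(Z) = 898.1 ⇒ lagging (phase φ = 45.6°).

PF = 0.6995 (lagging, φ = 45.6°)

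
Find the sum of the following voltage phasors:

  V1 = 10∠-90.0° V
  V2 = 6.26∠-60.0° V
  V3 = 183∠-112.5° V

Step 1 — Convert each phasor to rectangular form:
  V1 = 10·(cos(-90.0°) + j·sin(-90.0°)) = 0 - j10 V
  V2 = 6.26·(cos(-60.0°) + j·sin(-60.0°)) = 3.13 - j5.421 V
  V3 = 183·(cos(-112.5°) + j·sin(-112.5°)) = -70.03 - j169.1 V
Step 2 — Sum components: V_total = -66.9 - j184.5 V.
Step 3 — Convert to polar: |V_total| = 196.2 V, ∠V_total = -109.9°.

V_total = 196.2∠-109.9° V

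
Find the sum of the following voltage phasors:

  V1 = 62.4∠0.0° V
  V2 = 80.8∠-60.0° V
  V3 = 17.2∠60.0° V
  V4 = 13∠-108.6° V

Step 1 — Convert each phasor to rectangular form:
  V1 = 62.4·(cos(0.0°) + j·sin(0.0°)) = 62.4 V
  V2 = 80.8·(cos(-60.0°) + j·sin(-60.0°)) = 40.4 - j69.97 V
  V3 = 17.2·(cos(60.0°) + j·sin(60.0°)) = 8.6 + j14.9 V
  V4 = 13·(cos(-108.6°) + j·sin(-108.6°)) = -4.146 - j12.32 V
Step 2 — Sum components: V_total = 107.3 - j67.4 V.
Step 3 — Convert to polar: |V_total| = 126.7 V, ∠V_total = -32.1°.

V_total = 126.7∠-32.1° V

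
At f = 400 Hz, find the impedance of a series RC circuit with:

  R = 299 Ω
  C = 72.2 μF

Step 1 — Angular frequency: ω = 2π·f = 2π·400 = 2513 rad/s.
Step 2 — Component impedances:
  R: Z = R = 299 Ω
  C: Z = 1/(jωC) = -j/(ω·C) = 0 - j5.511 Ω
Step 3 — Series combination: Z_total = R + C = 299 - j5.511 Ω = 299.1∠-1.1° Ω.

Z = 299 - j5.511 Ω = 299.1∠-1.1° Ω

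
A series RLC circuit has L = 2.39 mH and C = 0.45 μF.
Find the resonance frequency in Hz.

Step 1 — Resonance condition Im(Z)=0 gives ω₀ = 1/√(LC).
Step 2 — ω₀ = 1/√(0.00239·4.5e-07) = 3.049e+04 rad/s.
Step 3 — f₀ = ω₀/(2π) = 4853 Hz.

f₀ = 4853 Hz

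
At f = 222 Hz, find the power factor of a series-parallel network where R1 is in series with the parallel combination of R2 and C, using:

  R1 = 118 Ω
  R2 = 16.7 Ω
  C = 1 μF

Step 1 — Angular frequency: ω = 2π·f = 2π·222 = 1395 rad/s.
Step 2 — Component impedances:
  R1: Z = R = 118 Ω
  R2: Z = R = 16.7 Ω
  C: Z = 1/(jωC) = -j/(ω·C) = 0 - j716.9 Ω
Step 3 — Parallel branch: R2 || C = 1/(1/R2 + 1/C) = 16.69 - j0.3888 Ω.
Step 4 — Series with R1: Z_total = R1 + (R2 || C) = 134.7 - j0.3888 Ω = 134.7∠-0.2° Ω.
Step 5 — Power factor: PF = cos(φ) = Re(Z)/|Z| = 134.7/134.7 = 1.
Step 6 — Type: Im(Z) = -0.3888 ⇒ leading (phase φ = -0.2°).

PF = 1 (leading, φ = -0.2°)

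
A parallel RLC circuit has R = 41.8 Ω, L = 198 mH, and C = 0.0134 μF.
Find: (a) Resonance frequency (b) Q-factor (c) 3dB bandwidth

Step 1 — Resonance: ω₀ = 1/√(LC) = 1/√(0.198·1.34e-08) = 1.941e+04 rad/s.
Step 2 — f₀ = ω₀/(2π) = 3090 Hz.
Step 3 — Parallel Q: Q = R/(ω₀L) = 41.8/(1.941e+04·0.198) = 0.01087.
Step 4 — Bandwidth: Δω = ω₀/Q = 1.785e+06 rad/s; BW = Δω/(2π) = 2.841e+05 Hz.

(a) f₀ = 3090 Hz  (b) Q = 0.01087  (c) BW = 2.841e+05 Hz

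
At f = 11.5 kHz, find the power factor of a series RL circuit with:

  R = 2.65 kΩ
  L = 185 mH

Step 1 — Angular frequency: ω = 2π·f = 2π·1.15e+04 = 7.226e+04 rad/s.
Step 2 — Component impedances:
  R: Z = R = 2650 Ω
  L: Z = jωL = j·7.226e+04·0.185 = 0 + j1.337e+04 Ω
Step 3 — Series combination: Z_total = R + L = 2650 + j1.337e+04 Ω = 1.363e+04∠78.8° Ω.
Step 4 — Power factor: PF = cos(φ) = Re(Z)/|Z| = 2650/13628 = 0.1945.
Step 5 — Type: Im(Z) = 1.337e+04 ⇒ lagging (phase φ = 78.8°).

PF = 0.1945 (lagging, φ = 78.8°)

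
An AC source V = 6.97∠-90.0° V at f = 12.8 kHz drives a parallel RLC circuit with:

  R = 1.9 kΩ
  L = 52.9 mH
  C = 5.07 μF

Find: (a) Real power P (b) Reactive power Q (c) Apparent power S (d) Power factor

Step 1 — Angular frequency: ω = 2π·f = 2π·1.28e+04 = 8.042e+04 rad/s.
Step 2 — Component impedances:
  R: Z = R = 1900 Ω
  L: Z = jωL = j·8.042e+04·0.0529 = 0 + j4254 Ω
  C: Z = 1/(jωC) = -j/(ω·C) = 0 - j2.452 Ω
Step 3 — Parallel combination: 1/Z_total = 1/R + 1/L + 1/C; Z_total = 0.003169 - j2.454 Ω = 2.454∠-89.9° Ω.
Step 4 — Source phasor: V = 6.97∠-90.0° V = 0 - j6.97 V.
Step 5 — Current: I = V / Z = 2.84 - j0.003668 A = 2.84∠-0.1° A.
Step 6 — Complex power: S = V·I* = 0.02557 - j19.8 VA.
Step 7 — Real power: P = Re(S) = 0.02557 W.
Step 8 — Reactive power: Q = Im(S) = -19.8 VAR.
Step 9 — Apparent power: |S| = 19.8 VA.
Step 10 — Power factor: PF = P/|S| = 0.001292 (leading).

(a) P = 0.02557 W  (b) Q = -19.8 VAR  (c) S = 19.8 VA  (d) PF = 0.001292 (leading)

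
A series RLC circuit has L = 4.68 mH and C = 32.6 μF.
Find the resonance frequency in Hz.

Step 1 — Resonance condition Im(Z)=0 gives ω₀ = 1/√(LC).
Step 2 — ω₀ = 1/√(0.00468·3.26e-05) = 2560 rad/s.
Step 3 — f₀ = ω₀/(2π) = 407.5 Hz.

f₀ = 407.5 Hz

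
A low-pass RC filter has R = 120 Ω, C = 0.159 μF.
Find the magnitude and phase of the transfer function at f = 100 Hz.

Step 1 — Angular frequency: ω = 2π·100 = 628.3 rad/s.
Step 2 — Transfer function: H(jω) = 1/(1 + jωRC).
Step 3 — Denominator: 1 + jωRC = 1 + j·628.3·120·1.59e-07 = 1 + j0.01199.
Step 4 — H = 0.9999 - j0.01199.
Step 5 — Magnitude: |H| = 0.9999 (-0.0 dB); phase: φ = -0.7°.

|H| = 0.9999 (-0.0 dB), φ = -0.7°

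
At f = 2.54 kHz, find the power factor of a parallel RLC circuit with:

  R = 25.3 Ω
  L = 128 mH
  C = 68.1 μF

Step 1 — Angular frequency: ω = 2π·f = 2π·2540 = 1.596e+04 rad/s.
Step 2 — Component impedances:
  R: Z = R = 25.3 Ω
  L: Z = jωL = j·1.596e+04·0.128 = 0 + j2043 Ω
  C: Z = 1/(jωC) = -j/(ω·C) = 0 - j0.9201 Ω
Step 3 — Parallel combination: 1/Z_total = 1/R + 1/L + 1/C; Z_total = 0.03345 - j0.9193 Ω = 0.9199∠-87.9° Ω.
Step 4 — Power factor: PF = cos(φ) = Re(Z)/|Z| = 0.03345/0.9199 = 0.03636.
Step 5 — Type: Im(Z) = -0.9193 ⇒ leading (phase φ = -87.9°).

PF = 0.03636 (leading, φ = -87.9°)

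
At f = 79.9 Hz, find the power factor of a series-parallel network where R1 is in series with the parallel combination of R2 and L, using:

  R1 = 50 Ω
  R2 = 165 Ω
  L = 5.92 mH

Step 1 — Angular frequency: ω = 2π·f = 2π·79.9 = 502 rad/s.
Step 2 — Component impedances:
  R1: Z = R = 50 Ω
  R2: Z = R = 165 Ω
  L: Z = jωL = j·502·0.00592 = 0 + j2.972 Ω
Step 3 — Parallel branch: R2 || L = 1/(1/R2 + 1/L) = 0.05351 + j2.971 Ω.
Step 4 — Series with R1: Z_total = R1 + (R2 || L) = 50.05 + j2.971 Ω = 50.14∠3.4° Ω.
Step 5 — Power factor: PF = cos(φ) = Re(Z)/|Z| = 50.05/50.14 = 0.9982.
Step 6 — Type: Im(Z) = 2.971 ⇒ lagging (phase φ = 3.4°).

PF = 0.9982 (lagging, φ = 3.4°)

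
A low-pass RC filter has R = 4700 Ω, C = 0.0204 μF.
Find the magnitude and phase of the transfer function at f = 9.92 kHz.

Step 1 — Angular frequency: ω = 2π·9920 = 6.233e+04 rad/s.
Step 2 — Transfer function: H(jω) = 1/(1 + jωRC).
Step 3 — Denominator: 1 + jωRC = 1 + j·6.233e+04·4700·2.04e-08 = 1 + j5.976.
Step 4 — H = 0.02724 - j0.1628.
Step 5 — Magnitude: |H| = 0.165 (-15.6 dB); phase: φ = -80.5°.

|H| = 0.165 (-15.6 dB), φ = -80.5°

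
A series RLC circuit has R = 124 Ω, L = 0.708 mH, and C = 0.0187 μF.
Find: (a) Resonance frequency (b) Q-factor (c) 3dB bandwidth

Step 1 — Resonance condition Im(Z)=0 gives ω₀ = 1/√(LC).
Step 2 — ω₀ = 1/√(0.000708·1.87e-08) = 2.748e+05 rad/s.
Step 3 — f₀ = ω₀/(2π) = 4.374e+04 Hz.
Step 4 — Series Q: Q = ω₀L/R = 2.748e+05·0.000708/124 = 1.569.
Step 5 — 3dB bandwidth: Δω = ω₀/Q = 1.751e+05 rad/s; BW = Δω/(2π) = 2.787e+04 Hz.

(a) f₀ = 4.374e+04 Hz  (b) Q = 1.569  (c) BW = 2.787e+04 Hz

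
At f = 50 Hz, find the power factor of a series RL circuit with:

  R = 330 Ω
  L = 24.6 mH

Step 1 — Angular frequency: ω = 2π·f = 2π·50 = 314.2 rad/s.
Step 2 — Component impedances:
  R: Z = R = 330 Ω
  L: Z = jωL = j·314.2·0.0246 = 0 + j7.728 Ω
Step 3 — Series combination: Z_total = R + L = 330 + j7.728 Ω = 330.1∠1.3° Ω.
Step 4 — Power factor: PF = cos(φ) = Re(Z)/|Z| = 330/330.1 = 0.9997.
Step 5 — Type: Im(Z) = 7.728 ⇒ lagging (phase φ = 1.3°).

PF = 0.9997 (lagging, φ = 1.3°)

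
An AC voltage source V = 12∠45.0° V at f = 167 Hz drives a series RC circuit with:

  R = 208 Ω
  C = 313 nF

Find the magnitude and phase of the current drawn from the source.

Step 1 — Angular frequency: ω = 2π·f = 2π·167 = 1049 rad/s.
Step 2 — Component impedances:
  R: Z = R = 208 Ω
  C: Z = 1/(jωC) = -j/(ω·C) = 0 - j3045 Ω
Step 3 — Series combination: Z_total = R + C = 208 - j3045 Ω = 3052∠-86.1° Ω.
Step 4 — Source phasor: V = 12∠45.0° V = 8.485 + j8.485 V.
Step 5 — Ohm's law: I = V / Z_total = (8.485 + j8.485) / (208 - j3045) = -0.002584 + j0.002963 A.
Step 6 — Convert to polar: |I| = 0.003932 A, ∠I = 131.1°.

I = 0.003932∠131.1° A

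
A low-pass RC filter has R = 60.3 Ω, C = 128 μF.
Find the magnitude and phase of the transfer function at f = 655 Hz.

Step 1 — Angular frequency: ω = 2π·655 = 4115 rad/s.
Step 2 — Transfer function: H(jω) = 1/(1 + jωRC).
Step 3 — Denominator: 1 + jωRC = 1 + j·4115·60.3·0.000128 = 1 + j31.76.
Step 4 — H = 0.0009901 - j0.03145.
Step 5 — Magnitude: |H| = 0.03147 (-30.0 dB); phase: φ = -88.2°.

|H| = 0.03147 (-30.0 dB), φ = -88.2°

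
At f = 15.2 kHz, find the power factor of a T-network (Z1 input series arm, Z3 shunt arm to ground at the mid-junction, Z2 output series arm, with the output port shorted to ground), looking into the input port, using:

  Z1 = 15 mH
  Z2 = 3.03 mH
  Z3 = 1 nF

Step 1 — Angular frequency: ω = 2π·f = 2π·1.52e+04 = 9.55e+04 rad/s.
Step 2 — Component impedances:
  Z1: Z = jωL = j·9.55e+04·0.015 = 0 + j1433 Ω
  Z2: Z = jωL = j·9.55e+04·0.00303 = 0 + j289.4 Ω
  Z3: Z = 1/(jωC) = -j/(ω·C) = 0 - j1.047e+04 Ω
Step 3 — With the output port shorted to ground, the output series arm Z2 runs from the junction to ground; the shunt arm Z3 also runs from the junction to ground. They appear in parallel: Z3 || Z2 = 0 + j297.6 Ω.
Step 4 — Series with input arm Z1: Z_in = Z1 + (Z3 || Z2) = 0 + j1730 Ω = 1730∠90.0° Ω.
Step 5 — Power factor: PF = cos(φ) = Re(Z)/|Z| = 0/1730 = 0.
Step 6 — Type: Im(Z) = 1730 ⇒ lagging (phase φ = 90.0°).

PF = 0 (lagging, φ = 90.0°)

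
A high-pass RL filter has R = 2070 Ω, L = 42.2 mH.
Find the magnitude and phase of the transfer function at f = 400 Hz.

Step 1 — Angular frequency: ω = 2π·400 = 2513 rad/s.
Step 2 — Transfer function: H(jω) = jωL/(R + jωL).
Step 3 — Numerator jωL = j·106.1; denominator R + jωL = 2070 + j106.1.
Step 4 — H = 0.002618 + j0.0511.
Step 5 — Magnitude: |H| = 0.05117 (-25.8 dB); phase: φ = 87.1°.

|H| = 0.05117 (-25.8 dB), φ = 87.1°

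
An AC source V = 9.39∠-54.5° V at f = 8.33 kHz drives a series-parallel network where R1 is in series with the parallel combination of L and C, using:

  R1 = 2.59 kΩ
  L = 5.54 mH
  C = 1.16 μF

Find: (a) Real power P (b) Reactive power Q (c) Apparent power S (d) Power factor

Step 1 — Angular frequency: ω = 2π·f = 2π·8330 = 5.234e+04 rad/s.
Step 2 — Component impedances:
  R1: Z = R = 2590 Ω
  L: Z = jωL = j·5.234e+04·0.00554 = 0 + j290 Ω
  C: Z = 1/(jωC) = -j/(ω·C) = 0 - j16.47 Ω
Step 3 — Parallel branch: L || C = 1/(1/L + 1/C) = 0 - j17.46 Ω.
Step 4 — Series with R1: Z_total = R1 + (L || C) = 2590 - j17.46 Ω = 2590∠-0.4° Ω.
Step 5 — Source phasor: V = 9.39∠-54.5° V = 5.453 - j7.645 V.
Step 6 — Current: I = V / Z = 0.002125 - j0.002937 A = 0.003625∠-54.1° A.
Step 7 — Complex power: S = V·I* = 0.03404 - j0.0002295 VA.
Step 8 — Real power: P = Re(S) = 0.03404 W.
Step 9 — Reactive power: Q = Im(S) = -0.0002295 VAR.
Step 10 — Apparent power: |S| = 0.03404 VA.
Step 11 — Power factor: PF = P/|S| = 1 (leading).

(a) P = 0.03404 W  (b) Q = -0.0002295 VAR  (c) S = 0.03404 VA  (d) PF = 1 (leading)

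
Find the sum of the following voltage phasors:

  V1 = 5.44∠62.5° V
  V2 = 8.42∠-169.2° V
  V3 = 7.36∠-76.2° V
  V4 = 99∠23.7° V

Step 1 — Convert each phasor to rectangular form:
  V1 = 5.44·(cos(62.5°) + j·sin(62.5°)) = 2.512 + j4.825 V
  V2 = 8.42·(cos(-169.2°) + j·sin(-169.2°)) = -8.271 - j1.578 V
  V3 = 7.36·(cos(-76.2°) + j·sin(-76.2°)) = 1.756 - j7.148 V
  V4 = 99·(cos(23.7°) + j·sin(23.7°)) = 90.65 + j39.79 V
Step 2 — Sum components: V_total = 86.65 + j35.89 V.
Step 3 — Convert to polar: |V_total| = 93.79 V, ∠V_total = 22.5°.

V_total = 93.79∠22.5° V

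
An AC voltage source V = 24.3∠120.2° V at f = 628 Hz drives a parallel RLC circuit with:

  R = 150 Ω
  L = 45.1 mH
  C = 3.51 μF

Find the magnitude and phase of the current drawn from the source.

Step 1 — Angular frequency: ω = 2π·f = 2π·628 = 3946 rad/s.
Step 2 — Component impedances:
  R: Z = R = 150 Ω
  L: Z = jωL = j·3946·0.0451 = 0 + j178 Ω
  C: Z = 1/(jωC) = -j/(ω·C) = 0 - j72.2 Ω
Step 3 — Parallel combination: 1/Z_total = 1/R + 1/L + 1/C; Z_total = 59.42 - j73.36 Ω = 94.41∠-51.0° Ω.
Step 4 — Source phasor: V = 24.3∠120.2° V = -12.22 + j21 V.
Step 5 — Ohm's law: I = V / Z_total = (-12.22 + j21) / (59.42 - j73.36) = -0.2543 + j0.03941 A.
Step 6 — Convert to polar: |I| = 0.2574 A, ∠I = 171.2°.

I = 0.2574∠171.2° A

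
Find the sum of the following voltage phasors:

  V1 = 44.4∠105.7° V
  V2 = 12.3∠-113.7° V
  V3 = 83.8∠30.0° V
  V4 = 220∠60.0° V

Step 1 — Convert each phasor to rectangular form:
  V1 = 44.4·(cos(105.7°) + j·sin(105.7°)) = -12.01 + j42.74 V
  V2 = 12.3·(cos(-113.7°) + j·sin(-113.7°)) = -4.944 - j11.26 V
  V3 = 83.8·(cos(30.0°) + j·sin(30.0°)) = 72.57 + j41.9 V
  V4 = 220·(cos(60.0°) + j·sin(60.0°)) = 110 + j190.5 V
Step 2 — Sum components: V_total = 165.6 + j263.9 V.
Step 3 — Convert to polar: |V_total| = 311.6 V, ∠V_total = 57.9°.

V_total = 311.6∠57.9° V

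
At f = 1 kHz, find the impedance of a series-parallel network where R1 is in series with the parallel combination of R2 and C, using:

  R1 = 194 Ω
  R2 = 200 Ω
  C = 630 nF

Step 1 — Angular frequency: ω = 2π·f = 2π·1000 = 6283 rad/s.
Step 2 — Component impedances:
  R1: Z = R = 194 Ω
  R2: Z = R = 200 Ω
  C: Z = 1/(jωC) = -j/(ω·C) = 0 - j252.6 Ω
Step 3 — Parallel branch: R2 || C = 1/(1/R2 + 1/C) = 122.9 - j97.33 Ω.
Step 4 — Series with R1: Z_total = R1 + (R2 || C) = 316.9 - j97.33 Ω = 331.6∠-17.1° Ω.

Z = 316.9 - j97.33 Ω = 331.6∠-17.1° Ω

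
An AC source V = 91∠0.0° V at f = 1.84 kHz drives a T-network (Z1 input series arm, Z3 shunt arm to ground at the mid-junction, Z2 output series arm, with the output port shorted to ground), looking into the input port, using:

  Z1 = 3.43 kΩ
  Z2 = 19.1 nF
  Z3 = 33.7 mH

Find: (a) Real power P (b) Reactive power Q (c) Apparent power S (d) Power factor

Step 1 — Angular frequency: ω = 2π·f = 2π·1840 = 1.156e+04 rad/s.
Step 2 — Component impedances:
  Z1: Z = R = 3430 Ω
  Z2: Z = 1/(jωC) = -j/(ω·C) = 0 - j4529 Ω
  Z3: Z = jωL = j·1.156e+04·0.0337 = 0 + j389.6 Ω
Step 3 — With the output port shorted to ground, the output series arm Z2 runs from the junction to ground; the shunt arm Z3 also runs from the junction to ground. They appear in parallel: Z3 || Z2 = 0 + j426.3 Ω.
Step 4 — Series with input arm Z1: Z_in = Z1 + (Z3 || Z2) = 3430 + j426.3 Ω = 3456∠7.1° Ω.
Step 5 — Source phasor: V = 91∠0.0° V = 91 V.
Step 6 — Current: I = V / Z = 0.02613 - j0.003247 A = 0.02633∠-7.1° A.
Step 7 — Complex power: S = V·I* = 2.378 + j0.2955 VA.
Step 8 — Real power: P = Re(S) = 2.378 W.
Step 9 — Reactive power: Q = Im(S) = 0.2955 VAR.
Step 10 — Apparent power: |S| = 2.396 VA.
Step 11 — Power factor: PF = P/|S| = 0.9924 (lagging).

(a) P = 2.378 W  (b) Q = 0.2955 VAR  (c) S = 2.396 VA  (d) PF = 0.9924 (lagging)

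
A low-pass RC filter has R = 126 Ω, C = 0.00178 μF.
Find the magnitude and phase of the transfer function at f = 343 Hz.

Step 1 — Angular frequency: ω = 2π·343 = 2155 rad/s.
Step 2 — Transfer function: H(jω) = 1/(1 + jωRC).
Step 3 — Denominator: 1 + jωRC = 1 + j·2155·126·1.78e-09 = 1 + j0.0004834.
Step 4 — H = 1 - j0.0004834.
Step 5 — Magnitude: |H| = 1 (-0.0 dB); phase: φ = -0.0°.

|H| = 1 (-0.0 dB), φ = -0.0°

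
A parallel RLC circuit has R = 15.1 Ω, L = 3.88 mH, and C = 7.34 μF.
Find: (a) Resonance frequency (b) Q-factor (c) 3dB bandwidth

Step 1 — Resonance: ω₀ = 1/√(LC) = 1/√(0.00388·7.34e-06) = 5926 rad/s.
Step 2 — f₀ = ω₀/(2π) = 943.1 Hz.
Step 3 — Parallel Q: Q = R/(ω₀L) = 15.1/(5926·0.00388) = 0.6568.
Step 4 — Bandwidth: Δω = ω₀/Q = 9023 rad/s; BW = Δω/(2π) = 1436 Hz.

(a) f₀ = 943.1 Hz  (b) Q = 0.6568  (c) BW = 1436 Hz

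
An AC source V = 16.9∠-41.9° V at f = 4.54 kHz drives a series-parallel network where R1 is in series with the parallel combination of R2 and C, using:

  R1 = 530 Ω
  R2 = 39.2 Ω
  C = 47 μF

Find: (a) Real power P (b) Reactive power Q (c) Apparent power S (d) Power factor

Step 1 — Angular frequency: ω = 2π·f = 2π·4540 = 2.853e+04 rad/s.
Step 2 — Component impedances:
  R1: Z = R = 530 Ω
  R2: Z = R = 39.2 Ω
  C: Z = 1/(jωC) = -j/(ω·C) = 0 - j0.7459 Ω
Step 3 — Parallel branch: R2 || C = 1/(1/R2 + 1/C) = 0.01419 - j0.7456 Ω.
Step 4 — Series with R1: Z_total = R1 + (R2 || C) = 530 - j0.7456 Ω = 530∠-0.1° Ω.
Step 5 — Source phasor: V = 16.9∠-41.9° V = 12.58 - j11.29 V.
Step 6 — Current: I = V / Z = 0.02376 - j0.02126 A = 0.03189∠-41.8° A.
Step 7 — Complex power: S = V·I* = 0.5389 - j0.0007581 VA.
Step 8 — Real power: P = Re(S) = 0.5389 W.
Step 9 — Reactive power: Q = Im(S) = -0.0007581 VAR.
Step 10 — Apparent power: |S| = 0.5389 VA.
Step 11 — Power factor: PF = P/|S| = 1 (leading).

(a) P = 0.5389 W  (b) Q = -0.0007581 VAR  (c) S = 0.5389 VA  (d) PF = 1 (leading)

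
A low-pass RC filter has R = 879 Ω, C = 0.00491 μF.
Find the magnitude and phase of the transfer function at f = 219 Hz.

Step 1 — Angular frequency: ω = 2π·219 = 1376 rad/s.
Step 2 — Transfer function: H(jω) = 1/(1 + jωRC).
Step 3 — Denominator: 1 + jωRC = 1 + j·1376·879·4.91e-09 = 1 + j0.005939.
Step 4 — H = 1 - j0.005939.
Step 5 — Magnitude: |H| = 1 (-0.0 dB); phase: φ = -0.3°.

|H| = 1 (-0.0 dB), φ = -0.3°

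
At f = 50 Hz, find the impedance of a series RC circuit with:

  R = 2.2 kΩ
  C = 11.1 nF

Step 1 — Angular frequency: ω = 2π·f = 2π·50 = 314.2 rad/s.
Step 2 — Component impedances:
  R: Z = R = 2200 Ω
  C: Z = 1/(jωC) = -j/(ω·C) = 0 - j2.868e+05 Ω
Step 3 — Series combination: Z_total = R + C = 2200 - j2.868e+05 Ω = 2.868e+05∠-89.6° Ω.

Z = 2200 - j2.868e+05 Ω = 2.868e+05∠-89.6° Ω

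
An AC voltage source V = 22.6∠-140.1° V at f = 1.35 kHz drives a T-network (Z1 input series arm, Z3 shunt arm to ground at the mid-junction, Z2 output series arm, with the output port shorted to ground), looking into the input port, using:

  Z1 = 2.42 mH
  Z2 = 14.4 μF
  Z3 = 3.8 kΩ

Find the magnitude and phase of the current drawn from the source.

Step 1 — Angular frequency: ω = 2π·f = 2π·1350 = 8482 rad/s.
Step 2 — Component impedances:
  Z1: Z = jωL = j·8482·0.00242 = 0 + j20.53 Ω
  Z2: Z = 1/(jωC) = -j/(ω·C) = 0 - j8.187 Ω
  Z3: Z = R = 3800 Ω
Step 3 — With the output port shorted to ground, the output series arm Z2 runs from the junction to ground; the shunt arm Z3 also runs from the junction to ground. They appear in parallel: Z3 || Z2 = 0.01764 - j8.187 Ω.
Step 4 — Series with input arm Z1: Z_in = Z1 + (Z3 || Z2) = 0.01764 + j12.34 Ω = 12.34∠89.9° Ω.
Step 5 — Source phasor: V = 22.6∠-140.1° V = -17.34 - j14.5 V.
Step 6 — Ohm's law: I = V / Z_total = (-17.34 - j14.5) / (0.01764 + j12.34) = -1.177 + j1.403 A.
Step 7 — Convert to polar: |I| = 1.831 A, ∠I = 130.0°.

I = 1.831∠130.0° A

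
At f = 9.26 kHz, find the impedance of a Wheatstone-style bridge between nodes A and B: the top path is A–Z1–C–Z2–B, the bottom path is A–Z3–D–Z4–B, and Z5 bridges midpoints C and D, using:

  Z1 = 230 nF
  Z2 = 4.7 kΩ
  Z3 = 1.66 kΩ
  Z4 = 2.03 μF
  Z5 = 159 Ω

Step 1 — Angular frequency: ω = 2π·f = 2π·9260 = 5.818e+04 rad/s.
Step 2 — Component impedances:
  Z1: Z = 1/(jωC) = -j/(ω·C) = 0 - j74.73 Ω
  Z2: Z = R = 4700 Ω
  Z3: Z = R = 1660 Ω
  Z4: Z = 1/(jωC) = -j/(ω·C) = 0 - j8.467 Ω
  Z5: Z = R = 159 Ω
Step 3 — Bridge requires nodal analysis (the Z5 bridge couples midpoints C and D, so the two paths cannot be reduced to a simple series/parallel combination). Setting node B to ground and injecting 1 A at node A, the 3-node admittance system at A, C, D solves to V_A = Z_AB = 143.3 - j70.45 Ω = 159.7∠-26.2° Ω.

Z = 143.3 - j70.45 Ω = 159.7∠-26.2° Ω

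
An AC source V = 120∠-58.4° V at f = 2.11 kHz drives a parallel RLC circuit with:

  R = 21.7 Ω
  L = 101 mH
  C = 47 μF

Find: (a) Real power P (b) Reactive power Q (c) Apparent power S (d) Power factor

Step 1 — Angular frequency: ω = 2π·f = 2π·2110 = 1.326e+04 rad/s.
Step 2 — Component impedances:
  R: Z = R = 21.7 Ω
  L: Z = jωL = j·1.326e+04·0.101 = 0 + j1339 Ω
  C: Z = 1/(jωC) = -j/(ω·C) = 0 - j1.605 Ω
Step 3 — Parallel combination: 1/Z_total = 1/R + 1/L + 1/C; Z_total = 0.1183 - j1.598 Ω = 1.602∠-85.8° Ω.
Step 4 — Source phasor: V = 120∠-58.4° V = 62.88 - j102.2 V.
Step 5 — Current: I = V / Z = 66.51 + j34.42 A = 74.89∠27.4° A.
Step 6 — Complex power: S = V·I* = 663.6 - j8962 VA.
Step 7 — Real power: P = Re(S) = 663.6 W.
Step 8 — Reactive power: Q = Im(S) = -8962 VAR.
Step 9 — Apparent power: |S| = 8986 VA.
Step 10 — Power factor: PF = P/|S| = 0.07384 (leading).

(a) P = 663.6 W  (b) Q = -8962 VAR  (c) S = 8986 VA  (d) PF = 0.07384 (leading)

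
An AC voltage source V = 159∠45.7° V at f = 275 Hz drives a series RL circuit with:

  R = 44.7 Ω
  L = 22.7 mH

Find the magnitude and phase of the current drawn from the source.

Step 1 — Angular frequency: ω = 2π·f = 2π·275 = 1728 rad/s.
Step 2 — Component impedances:
  R: Z = R = 44.7 Ω
  L: Z = jωL = j·1728·0.0227 = 0 + j39.22 Ω
Step 3 — Series combination: Z_total = R + L = 44.7 + j39.22 Ω = 59.47∠41.3° Ω.
Step 4 — Source phasor: V = 159∠45.7° V = 111 + j113.8 V.
Step 5 — Ohm's law: I = V / Z_total = (111 + j113.8) / (44.7 + j39.22) = 2.666 + j0.2067 A.
Step 6 — Convert to polar: |I| = 2.674 A, ∠I = 4.4°.

I = 2.674∠4.4° A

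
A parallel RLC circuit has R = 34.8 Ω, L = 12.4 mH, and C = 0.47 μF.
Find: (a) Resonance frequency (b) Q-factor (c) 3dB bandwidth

Step 1 — Resonance: ω₀ = 1/√(LC) = 1/√(0.0124·4.7e-07) = 1.31e+04 rad/s.
Step 2 — f₀ = ω₀/(2π) = 2085 Hz.
Step 3 — Parallel Q: Q = R/(ω₀L) = 34.8/(1.31e+04·0.0124) = 0.2142.
Step 4 — Bandwidth: Δω = ω₀/Q = 6.114e+04 rad/s; BW = Δω/(2π) = 9731 Hz.

(a) f₀ = 2085 Hz  (b) Q = 0.2142  (c) BW = 9731 Hz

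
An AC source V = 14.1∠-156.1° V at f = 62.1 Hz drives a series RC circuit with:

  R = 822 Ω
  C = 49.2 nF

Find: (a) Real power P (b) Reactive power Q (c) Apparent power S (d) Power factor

Step 1 — Angular frequency: ω = 2π·f = 2π·62.1 = 390.2 rad/s.
Step 2 — Component impedances:
  R: Z = R = 822 Ω
  C: Z = 1/(jωC) = -j/(ω·C) = 0 - j5.209e+04 Ω
Step 3 — Series combination: Z_total = R + C = 822 - j5.209e+04 Ω = 5.21e+04∠-89.1° Ω.
Step 4 — Source phasor: V = 14.1∠-156.1° V = -12.89 - j5.712 V.
Step 5 — Current: I = V / Z = 0.0001057 - j0.0002491 A = 0.0002706∠-67.0° A.
Step 6 — Complex power: S = V·I* = 6.021e-05 - j0.003816 VA.
Step 7 — Real power: P = Re(S) = 6.021e-05 W.
Step 8 — Reactive power: Q = Im(S) = -0.003816 VAR.
Step 9 — Apparent power: |S| = 0.003816 VA.
Step 10 — Power factor: PF = P/|S| = 0.01578 (leading).

(a) P = 6.021e-05 W  (b) Q = -0.003816 VAR  (c) S = 0.003816 VA  (d) PF = 0.01578 (leading)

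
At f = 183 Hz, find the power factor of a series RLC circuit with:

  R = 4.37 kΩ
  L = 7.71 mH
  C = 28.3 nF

Step 1 — Angular frequency: ω = 2π·f = 2π·183 = 1150 rad/s.
Step 2 — Component impedances:
  R: Z = R = 4370 Ω
  L: Z = jωL = j·1150·0.00771 = 0 + j8.865 Ω
  C: Z = 1/(jωC) = -j/(ω·C) = 0 - j3.073e+04 Ω
Step 3 — Series combination: Z_total = R + L + C = 4370 - j3.072e+04 Ω = 3.103e+04∠-81.9° Ω.
Step 4 — Power factor: PF = cos(φ) = Re(Z)/|Z| = 4370/3.103e+04 = 0.1408.
Step 5 — Type: Im(Z) = -3.072e+04 ⇒ leading (phase φ = -81.9°).

PF = 0.1408 (leading, φ = -81.9°)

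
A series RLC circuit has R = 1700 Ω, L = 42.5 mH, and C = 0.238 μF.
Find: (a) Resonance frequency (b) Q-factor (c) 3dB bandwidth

Step 1 — Resonance condition Im(Z)=0 gives ω₀ = 1/√(LC).
Step 2 — ω₀ = 1/√(0.0425·2.38e-07) = 9943 rad/s.
Step 3 — f₀ = ω₀/(2π) = 1582 Hz.
Step 4 — Series Q: Q = ω₀L/R = 9943·0.0425/1700 = 0.2486.
Step 5 — 3dB bandwidth: Δω = ω₀/Q = 4e+04 rad/s; BW = Δω/(2π) = 6366 Hz.

(a) f₀ = 1582 Hz  (b) Q = 0.2486  (c) BW = 6366 Hz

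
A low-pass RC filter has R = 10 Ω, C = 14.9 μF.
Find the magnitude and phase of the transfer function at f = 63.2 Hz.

Step 1 — Angular frequency: ω = 2π·63.2 = 397.1 rad/s.
Step 2 — Transfer function: H(jω) = 1/(1 + jωRC).
Step 3 — Denominator: 1 + jωRC = 1 + j·397.1·10·1.49e-05 = 1 + j0.05917.
Step 4 — H = 0.9965 - j0.05896.
Step 5 — Magnitude: |H| = 0.9983 (-0.0 dB); phase: φ = -3.4°.

|H| = 0.9983 (-0.0 dB), φ = -3.4°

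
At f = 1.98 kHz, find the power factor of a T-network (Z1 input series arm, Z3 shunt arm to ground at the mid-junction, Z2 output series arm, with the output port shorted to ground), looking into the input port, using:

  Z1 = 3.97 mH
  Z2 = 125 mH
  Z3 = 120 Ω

Step 1 — Angular frequency: ω = 2π·f = 2π·1980 = 1.244e+04 rad/s.
Step 2 — Component impedances:
  Z1: Z = jωL = j·1.244e+04·0.00397 = 0 + j49.39 Ω
  Z2: Z = jωL = j·1.244e+04·0.125 = 0 + j1555 Ω
  Z3: Z = R = 120 Ω
Step 3 — With the output port shorted to ground, the output series arm Z2 runs from the junction to ground; the shunt arm Z3 also runs from the junction to ground. They appear in parallel: Z3 || Z2 = 119.3 + j9.205 Ω.
Step 4 — Series with input arm Z1: Z_in = Z1 + (Z3 || Z2) = 119.3 + j58.59 Ω = 132.9∠26.2° Ω.
Step 5 — Power factor: PF = cos(φ) = Re(Z)/|Z| = 119.29/132.9 = 0.8976.
Step 6 — Type: Im(Z) = 58.59 ⇒ lagging (phase φ = 26.2°).

PF = 0.8976 (lagging, φ = 26.2°)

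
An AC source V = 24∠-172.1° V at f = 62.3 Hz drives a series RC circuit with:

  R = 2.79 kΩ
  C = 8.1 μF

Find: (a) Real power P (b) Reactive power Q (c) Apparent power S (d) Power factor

Step 1 — Angular frequency: ω = 2π·f = 2π·62.3 = 391.4 rad/s.
Step 2 — Component impedances:
  R: Z = R = 2790 Ω
  C: Z = 1/(jωC) = -j/(ω·C) = 0 - j315.4 Ω
Step 3 — Series combination: Z_total = R + C = 2790 - j315.4 Ω = 2808∠-6.4° Ω.
Step 4 — Source phasor: V = 24∠-172.1° V = -23.77 - j3.299 V.
Step 5 — Current: I = V / Z = -0.008281 - j0.002118 A = 0.008548∠-165.7° A.
Step 6 — Complex power: S = V·I* = 0.2038 - j0.02304 VA.
Step 7 — Real power: P = Re(S) = 0.2038 W.
Step 8 — Reactive power: Q = Im(S) = -0.02304 VAR.
Step 9 — Apparent power: |S| = 0.2051 VA.
Step 10 — Power factor: PF = P/|S| = 0.9937 (leading).

(a) P = 0.2038 W  (b) Q = -0.02304 VAR  (c) S = 0.2051 VA  (d) PF = 0.9937 (leading)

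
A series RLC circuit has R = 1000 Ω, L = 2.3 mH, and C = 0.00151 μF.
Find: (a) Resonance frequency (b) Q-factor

Step 1 — Resonance condition Im(Z)=0 gives ω₀ = 1/√(LC).
Step 2 — ω₀ = 1/√(0.0023·1.51e-09) = 5.366e+05 rad/s.
Step 3 — f₀ = ω₀/(2π) = 8.54e+04 Hz.
Step 4 — Series Q: Q = ω₀L/R = 5.366e+05·0.0023/1000 = 1.234.

(a) f₀ = 8.54e+04 Hz  (b) Q = 1.234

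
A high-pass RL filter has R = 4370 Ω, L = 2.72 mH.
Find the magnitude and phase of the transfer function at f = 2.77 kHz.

Step 1 — Angular frequency: ω = 2π·2770 = 1.74e+04 rad/s.
Step 2 — Transfer function: H(jω) = jωL/(R + jωL).
Step 3 — Numerator jωL = j·47.34; denominator R + jωL = 4370 + j47.34.
Step 4 — H = 0.0001173 + j0.01083.
Step 5 — Magnitude: |H| = 0.01083 (-39.3 dB); phase: φ = 89.4°.

|H| = 0.01083 (-39.3 dB), φ = 89.4°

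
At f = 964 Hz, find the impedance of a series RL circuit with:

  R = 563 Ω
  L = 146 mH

Step 1 — Angular frequency: ω = 2π·f = 2π·964 = 6057 rad/s.
Step 2 — Component impedances:
  R: Z = R = 563 Ω
  L: Z = jωL = j·6057·0.146 = 0 + j884.3 Ω
Step 3 — Series combination: Z_total = R + L = 563 + j884.3 Ω = 1048∠57.5° Ω.

Z = 563 + j884.3 Ω = 1048∠57.5° Ω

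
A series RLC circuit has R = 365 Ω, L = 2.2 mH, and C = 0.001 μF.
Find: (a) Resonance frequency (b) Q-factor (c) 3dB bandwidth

Step 1 — Resonance: ω₀ = 1/√(LC) = 1/√(0.0022·1e-09) = 6.742e+05 rad/s.
Step 2 — f₀ = ω₀/(2π) = 1.073e+05 Hz.
Step 3 — Series Q: Q = ω₀L/R = 6.742e+05·0.0022/365 = 4.064.
Step 4 — Bandwidth: Δω = ω₀/Q = 1.659e+05 rad/s; BW = Δω/(2π) = 2.641e+04 Hz.

(a) f₀ = 1.073e+05 Hz  (b) Q = 4.064  (c) BW = 2.641e+04 Hz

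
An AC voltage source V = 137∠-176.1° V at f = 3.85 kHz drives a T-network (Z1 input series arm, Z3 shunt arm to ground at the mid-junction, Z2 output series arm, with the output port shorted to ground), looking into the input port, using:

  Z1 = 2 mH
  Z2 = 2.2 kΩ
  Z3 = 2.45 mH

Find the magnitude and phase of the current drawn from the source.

Step 1 — Angular frequency: ω = 2π·f = 2π·3850 = 2.419e+04 rad/s.
Step 2 — Component impedances:
  Z1: Z = jωL = j·2.419e+04·0.002 = 0 + j48.38 Ω
  Z2: Z = R = 2200 Ω
  Z3: Z = jωL = j·2.419e+04·0.00245 = 0 + j59.27 Ω
Step 3 — With the output port shorted to ground, the output series arm Z2 runs from the junction to ground; the shunt arm Z3 also runs from the junction to ground. They appear in parallel: Z3 || Z2 = 1.595 + j59.22 Ω.
Step 4 — Series with input arm Z1: Z_in = Z1 + (Z3 || Z2) = 1.595 + j107.6 Ω = 107.6∠89.2° Ω.
Step 5 — Source phasor: V = 137∠-176.1° V = -136.7 - j9.318 V.
Step 6 — Ohm's law: I = V / Z_total = (-136.7 - j9.318) / (1.595 + j107.6) = -0.1054 + j1.269 A.
Step 7 — Convert to polar: |I| = 1.273 A, ∠I = 94.7°.

I = 1.273∠94.7° A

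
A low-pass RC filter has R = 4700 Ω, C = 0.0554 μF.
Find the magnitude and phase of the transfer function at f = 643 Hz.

Step 1 — Angular frequency: ω = 2π·643 = 4040 rad/s.
Step 2 — Transfer function: H(jω) = 1/(1 + jωRC).
Step 3 — Denominator: 1 + jωRC = 1 + j·4040·4700·5.54e-08 = 1 + j1.052.
Step 4 — H = 0.4747 - j0.4994.
Step 5 — Magnitude: |H| = 0.689 (-3.2 dB); phase: φ = -46.5°.

|H| = 0.689 (-3.2 dB), φ = -46.5°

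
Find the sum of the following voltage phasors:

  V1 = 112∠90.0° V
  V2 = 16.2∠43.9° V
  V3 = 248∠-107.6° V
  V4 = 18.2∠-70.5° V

Step 1 — Convert each phasor to rectangular form:
  V1 = 112·(cos(90.0°) + j·sin(90.0°)) = 0 + j112 V
  V2 = 16.2·(cos(43.9°) + j·sin(43.9°)) = 11.67 + j11.23 V
  V3 = 248·(cos(-107.6°) + j·sin(-107.6°)) = -74.99 - j236.4 V
  V4 = 18.2·(cos(-70.5°) + j·sin(-70.5°)) = 6.075 - j17.16 V
Step 2 — Sum components: V_total = -57.24 - j130.3 V.
Step 3 — Convert to polar: |V_total| = 142.3 V, ∠V_total = -113.7°.

V_total = 142.3∠-113.7° V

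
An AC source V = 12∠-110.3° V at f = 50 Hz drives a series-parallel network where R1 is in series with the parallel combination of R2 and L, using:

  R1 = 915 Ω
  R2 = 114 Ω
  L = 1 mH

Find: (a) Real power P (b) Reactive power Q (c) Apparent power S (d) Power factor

Step 1 — Angular frequency: ω = 2π·f = 2π·50 = 314.2 rad/s.
Step 2 — Component impedances:
  R1: Z = R = 915 Ω
  R2: Z = R = 114 Ω
  L: Z = jωL = j·314.2·0.001 = 0 + j0.3142 Ω
Step 3 — Parallel branch: R2 || L = 1/(1/R2 + 1/L) = 0.0008657 + j0.3142 Ω.
Step 4 — Series with R1: Z_total = R1 + (R2 || L) = 915 + j0.3142 Ω = 915∠0.0° Ω.
Step 5 — Source phasor: V = 12∠-110.3° V = -4.163 - j11.25 V.
Step 6 — Current: I = V / Z = -0.004554 - j0.0123 A = 0.01311∠-110.3° A.
Step 7 — Complex power: S = V·I* = 0.1574 + j5.403e-05 VA.
Step 8 — Real power: P = Re(S) = 0.1574 W.
Step 9 — Reactive power: Q = Im(S) = 5.403e-05 VAR.
Step 10 — Apparent power: |S| = 0.1574 VA.
Step 11 — Power factor: PF = P/|S| = 1 (lagging).

(a) P = 0.1574 W  (b) Q = 5.403e-05 VAR  (c) S = 0.1574 VA  (d) PF = 1 (lagging)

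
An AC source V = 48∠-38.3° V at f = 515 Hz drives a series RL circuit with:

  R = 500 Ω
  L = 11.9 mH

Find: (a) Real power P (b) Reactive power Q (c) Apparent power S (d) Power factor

Step 1 — Angular frequency: ω = 2π·f = 2π·515 = 3236 rad/s.
Step 2 — Component impedances:
  R: Z = R = 500 Ω
  L: Z = jωL = j·3236·0.0119 = 0 + j38.51 Ω
Step 3 — Series combination: Z_total = R + L = 500 + j38.51 Ω = 501.5∠4.4° Ω.
Step 4 — Source phasor: V = 48∠-38.3° V = 37.67 - j29.75 V.
Step 5 — Current: I = V / Z = 0.07034 - j0.06492 A = 0.09572∠-42.7° A.
Step 6 — Complex power: S = V·I* = 4.581 + j0.3528 VA.
Step 7 — Real power: P = Re(S) = 4.581 W.
Step 8 — Reactive power: Q = Im(S) = 0.3528 VAR.
Step 9 — Apparent power: |S| = 4.594 VA.
Step 10 — Power factor: PF = P/|S| = 0.997 (lagging).

(a) P = 4.581 W  (b) Q = 0.3528 VAR  (c) S = 4.594 VA  (d) PF = 0.997 (lagging)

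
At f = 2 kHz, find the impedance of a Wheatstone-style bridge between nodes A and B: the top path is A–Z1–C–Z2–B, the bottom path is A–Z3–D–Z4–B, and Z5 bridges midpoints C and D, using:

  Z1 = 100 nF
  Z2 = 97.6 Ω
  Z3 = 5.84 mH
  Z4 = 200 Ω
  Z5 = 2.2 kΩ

Step 1 — Angular frequency: ω = 2π·f = 2π·2000 = 1.257e+04 rad/s.
Step 2 — Component impedances:
  Z1: Z = 1/(jωC) = -j/(ω·C) = 0 - j795.8 Ω
  Z2: Z = R = 97.6 Ω
  Z3: Z = jωL = j·1.257e+04·0.00584 = 0 + j73.39 Ω
  Z4: Z = R = 200 Ω
  Z5: Z = R = 2200 Ω
Step 3 — Bridge requires nodal analysis (the Z5 bridge couples midpoints C and D, so the two paths cannot be reduced to a simple series/parallel combination). Setting node B to ground and injecting 1 A at node A, the 3-node admittance system at A, C, D solves to V_A = Z_AB = 204.2 + j30.53 Ω = 206.5∠8.5° Ω.

Z = 204.2 + j30.53 Ω = 206.5∠8.5° Ω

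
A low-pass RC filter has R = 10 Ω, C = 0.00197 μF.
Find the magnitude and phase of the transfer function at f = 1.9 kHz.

Step 1 — Angular frequency: ω = 2π·1900 = 1.194e+04 rad/s.
Step 2 — Transfer function: H(jω) = 1/(1 + jωRC).
Step 3 — Denominator: 1 + jωRC = 1 + j·1.194e+04·10·1.97e-09 = 1 + j0.0002352.
Step 4 — H = 1 - j0.0002352.
Step 5 — Magnitude: |H| = 1 (-0.0 dB); phase: φ = -0.0°.

|H| = 1 (-0.0 dB), φ = -0.0°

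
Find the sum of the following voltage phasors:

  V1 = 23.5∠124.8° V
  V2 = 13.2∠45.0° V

Step 1 — Convert each phasor to rectangular form:
  V1 = 23.5·(cos(124.8°) + j·sin(124.8°)) = -13.41 + j19.3 V
  V2 = 13.2·(cos(45.0°) + j·sin(45.0°)) = 9.334 + j9.334 V
Step 2 — Sum components: V_total = -4.078 + j28.63 V.
Step 3 — Convert to polar: |V_total| = 28.92 V, ∠V_total = 98.1°.

V_total = 28.92∠98.1° V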